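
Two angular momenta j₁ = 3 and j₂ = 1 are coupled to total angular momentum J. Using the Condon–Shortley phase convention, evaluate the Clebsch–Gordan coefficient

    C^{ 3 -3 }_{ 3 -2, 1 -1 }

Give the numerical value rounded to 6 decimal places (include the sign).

+0.500000  (= +√(1/4))

triangle: 1!·5!·1!/8! = 120/40320
(j±m)!: 1!·5!·0!·2!·0!·6! = 172800
prefactor² = (2J+1)·Δ·N² = 3600
  k=0: +1/(0!·1!·5!·0!·0!·1!) = 1/120
Σ = 1/120  ⇒  CG² = 3600·1/120² = 1/4
CG = +√(1/4) = +0.500000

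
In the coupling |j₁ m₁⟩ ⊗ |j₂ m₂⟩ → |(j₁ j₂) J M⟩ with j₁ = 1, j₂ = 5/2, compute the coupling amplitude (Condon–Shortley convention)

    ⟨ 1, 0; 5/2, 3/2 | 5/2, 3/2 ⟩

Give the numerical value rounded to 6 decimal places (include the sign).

triangle: 1!*1!*4!/7! = 24/5040
(j±m)!: 1!*1!*4!*1!*4!*1! = 576
prefactor² = (2J+1)*Δ*N² = 576/35
  k=0: +1/(0!*1!*1!*4!*0!*0!) = 1/24
  k=1: −1/(1!*0!*0!*3!*1!*1!) = -1/6
Σ = -1/8  ⇒  CG² = 576/35*(-1/8)² = 9/35
CG = −√(9/35) = -0.507093

-0.507093  (= −√(9/35))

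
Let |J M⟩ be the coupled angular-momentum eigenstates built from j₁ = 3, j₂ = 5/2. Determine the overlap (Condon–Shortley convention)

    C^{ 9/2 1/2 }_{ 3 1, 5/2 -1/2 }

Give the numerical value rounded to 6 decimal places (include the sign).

+√(160/693) = +0.480500

√[10·1!5!4!/11! · 4!2!2!3!5!4!] = √(92160/77)
  +(−1)^0/∏(0,1,2,2,3,2)! = 1/48  (running 1/48)
  +(−1)^1/∏(1,0,1,1,4,3)! = -1/144  (running 1/72)
⟨..|..⟩ = √(92160/77)·(1/72) = +0.480500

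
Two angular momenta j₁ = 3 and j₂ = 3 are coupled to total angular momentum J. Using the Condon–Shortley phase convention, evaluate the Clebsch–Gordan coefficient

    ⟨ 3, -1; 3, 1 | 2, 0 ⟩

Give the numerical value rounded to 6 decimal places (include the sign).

triangle: 4!×2!×2!/9! = 96/362880
(j±m)!: 2!×4!×4!×2!×2!×2! = 9216
prefactor² = (2J+1)×Δ×N² = 256/21
  k=2: +1/(2!×2!×2!×2!×0!×0!) = 1/16
  k=3: −1/(3!×1!×1!×1!×1!×1!) = -1/6
  k=4: +1/(4!×0!×0!×0!×2!×2!) = 1/96
Σ = -3/32  ⇒  CG² = 256/21×(-3/32)² = 3/28
CG = −√(3/28) = -0.327327

-0.327327  (= −√(3/28))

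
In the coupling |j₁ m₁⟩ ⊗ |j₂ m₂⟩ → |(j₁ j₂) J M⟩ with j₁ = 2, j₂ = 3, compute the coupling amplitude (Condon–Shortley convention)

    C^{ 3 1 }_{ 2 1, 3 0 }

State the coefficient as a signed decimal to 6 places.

√[7·2!2!4!/9! · 3!1!3!3!4!2!] = √(96/5)
  +(−1)^0/∏(0,2,1,3,1,1)! = 1/12  (running 1/12)
  +(−1)^1/∏(1,1,0,2,2,2)! = -1/8  (running -1/24)
⟨..|..⟩ = √(96/5)·(-1/24) = -0.182574

−√(1/30) = -0.182574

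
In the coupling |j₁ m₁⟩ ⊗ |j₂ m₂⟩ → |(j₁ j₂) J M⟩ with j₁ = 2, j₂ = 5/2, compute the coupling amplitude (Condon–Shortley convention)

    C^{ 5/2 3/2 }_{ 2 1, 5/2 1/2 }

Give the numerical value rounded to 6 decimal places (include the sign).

−√(6/35) = -0.414039

j₁+j₂−J=2  J+j₁−j₂=2  J−j₁+j₂=3  j₁+j₂+J+1=8
(j₁±m₁, j₂±m₂, J±M) = (3,1,3,2,4,1)
P² = 216/35
sum k=0..1:
  [0] +1/12 = 1/12
  [1] −1/4 = -1/4
S = -1/6
C² = P²·S² = 6/35 ; C = -0.414039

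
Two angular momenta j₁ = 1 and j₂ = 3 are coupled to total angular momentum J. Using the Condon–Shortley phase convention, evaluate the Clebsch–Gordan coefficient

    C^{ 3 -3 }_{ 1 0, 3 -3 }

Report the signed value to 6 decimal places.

√[7·1!1!5!/8! · 1!1!0!6!0!6!] = √(10800)
  +(−1)^0/∏(0,1,1,0,0,5)! = 1/120  (running 1/120)
⟨..|..⟩ = √(10800)·(1/120) = +0.866025

+√(3/4) ≈ +0.866025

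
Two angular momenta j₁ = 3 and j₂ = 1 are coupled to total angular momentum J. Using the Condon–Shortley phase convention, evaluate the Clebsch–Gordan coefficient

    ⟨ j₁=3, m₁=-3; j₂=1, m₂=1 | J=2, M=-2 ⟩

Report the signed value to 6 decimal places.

triangle: 2!×4!×0!/7! = 48/5040
(j±m)!: 0!×6!×2!×0!×0!×4! = 34560
prefactor² = (2J+1)×Δ×N² = 11520/7
  k=2: +1/(2!×0!×4!×0!×0!×0!) = 1/48
Σ = 1/48  ⇒  CG² = 11520/7×1/48² = 5/7
CG = +√(5/7) = +0.845154

+√(5/7) = +0.845154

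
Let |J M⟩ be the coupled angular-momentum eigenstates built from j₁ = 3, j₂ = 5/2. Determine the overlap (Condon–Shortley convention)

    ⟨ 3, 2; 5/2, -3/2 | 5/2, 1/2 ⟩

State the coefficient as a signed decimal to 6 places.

+0.267261  (= +√(1/14))

triangle: 3!×3!×2!/9! = 72/362880
(j±m)!: 5!×1!×1!×4!×3!×2! = 34560
prefactor² = (2J+1)×Δ×N² = 288/7
  k=0: +1/(0!×3!×1!×1!×2!×1!) = 1/12
  k=1: −1/(1!×2!×0!×0!×3!×2!) = -1/24
Σ = 1/24  ⇒  CG² = 288/7×1/24² = 1/14
CG = +√(1/14) = +0.267261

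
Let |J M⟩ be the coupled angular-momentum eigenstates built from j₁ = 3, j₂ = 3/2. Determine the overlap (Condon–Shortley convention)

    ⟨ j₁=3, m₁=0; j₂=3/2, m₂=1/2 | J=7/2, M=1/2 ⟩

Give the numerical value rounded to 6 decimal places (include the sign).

-0.308607  (= −√(2/21))

√[8·1!5!2!/9! · 3!3!2!1!4!3!] = √(384/7)
  +(−1)^0/∏(0,1,3,2,2,0)! = 1/24  (running 1/24)
  +(−1)^1/∏(1,0,2,1,3,1)! = -1/12  (running -1/24)
⟨..|..⟩ = √(384/7)·(-1/24) = -0.308607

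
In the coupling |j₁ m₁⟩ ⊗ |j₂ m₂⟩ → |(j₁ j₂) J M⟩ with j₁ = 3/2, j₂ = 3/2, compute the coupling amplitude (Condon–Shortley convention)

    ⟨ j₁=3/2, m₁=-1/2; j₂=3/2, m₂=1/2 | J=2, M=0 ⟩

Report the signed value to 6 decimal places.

j₁+j₂−J=1  J+j₁−j₂=2  J−j₁+j₂=2  j₁+j₂+J+1=6
(j₁±m₁, j₂±m₂, J±M) = (1,2,2,1,2,2)
P² = 4/9
sum k=0..1:
  [0] +1/4 = 1/4
  [1] −1/1 = -1
S = -3/4
C² = P²·S² = 1/4 ; C = -0.500000

-0.500000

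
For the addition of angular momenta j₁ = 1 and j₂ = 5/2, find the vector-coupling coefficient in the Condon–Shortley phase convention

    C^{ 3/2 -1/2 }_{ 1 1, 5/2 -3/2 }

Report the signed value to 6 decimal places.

√[4·2!0!3!/6! · 2!0!1!4!1!2!] = √(32/5)
  +(−1)^0/∏(0,2,0,1,0,2)! = 1/4  (running 1/4)
⟨..|..⟩ = √(32/5)·(1/4) = +0.632456

+0.632456  (= +√(2/5))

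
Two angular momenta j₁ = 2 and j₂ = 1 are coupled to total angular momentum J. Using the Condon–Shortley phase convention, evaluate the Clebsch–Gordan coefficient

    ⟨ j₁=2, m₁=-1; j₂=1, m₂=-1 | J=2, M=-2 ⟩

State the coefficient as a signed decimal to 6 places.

√[5·1!3!1!/6! · 1!3!0!2!0!4!] = √(12)
  +(−1)^0/∏(0,1,3,0,0,1)! = 1/6  (running 1/6)
⟨..|..⟩ = √(12)·(1/6) = +0.577350

+√(1/3) = +0.577350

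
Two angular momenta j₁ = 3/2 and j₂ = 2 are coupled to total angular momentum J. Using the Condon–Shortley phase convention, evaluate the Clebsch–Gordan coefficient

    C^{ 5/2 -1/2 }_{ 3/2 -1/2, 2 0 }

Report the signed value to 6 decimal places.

-0.292770

j₁+j₂−J=1  J+j₁−j₂=2  J−j₁+j₂=3  j₁+j₂+J+1=7
(j₁±m₁, j₂±m₂, J±M) = (1,2,2,2,2,3)
P² = 48/35
sum k=0..1:
  [0] +1/4 = 1/4
  [1] −1/2 = -1/2
S = -1/4
C² = P²·S² = 3/35 ; C = -0.292770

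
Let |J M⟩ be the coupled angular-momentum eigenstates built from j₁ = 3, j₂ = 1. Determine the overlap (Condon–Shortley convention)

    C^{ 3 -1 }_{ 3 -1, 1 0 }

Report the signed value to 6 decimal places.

-0.288675  (= −√(1/12))

triangle: 1!*5!*1!/8! = 120/40320
(j±m)!: 2!*4!*1!*1!*2!*4! = 2304
prefactor² = (2J+1)*Δ*N² = 48
  k=0: +1/(0!*1!*4!*1!*1!*0!) = 1/24
  k=1: −1/(1!*0!*3!*0!*2!*1!) = -1/12
Σ = -1/24  ⇒  CG² = 48*(-1/24)² = 1/12
CG = −√(1/12) = -0.288675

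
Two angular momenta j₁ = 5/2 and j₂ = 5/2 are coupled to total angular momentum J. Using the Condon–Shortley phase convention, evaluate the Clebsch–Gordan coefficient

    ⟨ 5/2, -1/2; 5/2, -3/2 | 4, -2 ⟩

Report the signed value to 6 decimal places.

triangle: 1!*4!*4!/10! = 576/3628800
(j±m)!: 2!*3!*1!*4!*2!*6! = 414720
prefactor² = (2J+1)*Δ*N² = 20736/35
  k=0: +1/(0!*1!*3!*1!*1!*3!) = 1/36
  k=1: −1/(1!*0!*2!*0!*2!*4!) = -1/96
Σ = 5/288  ⇒  CG² = 20736/35*5/288² = 5/28
CG = +√(5/28) = +0.422577

+0.422577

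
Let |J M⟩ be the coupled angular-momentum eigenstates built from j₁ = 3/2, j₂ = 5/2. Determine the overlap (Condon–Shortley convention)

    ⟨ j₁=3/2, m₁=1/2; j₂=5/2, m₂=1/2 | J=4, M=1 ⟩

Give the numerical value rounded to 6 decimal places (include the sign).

j₁+j₂−J=0  J+j₁−j₂=3  J−j₁+j₂=5  j₁+j₂+J+1=9
(j₁±m₁, j₂±m₂, J±M) = (2,1,3,2,5,3)
P² = 2160/7
sum k=0..0:
  [0] +1/24 = 1/24
S = 1/24
C² = P²·S² = 15/28 ; C = +0.731925

+0.731925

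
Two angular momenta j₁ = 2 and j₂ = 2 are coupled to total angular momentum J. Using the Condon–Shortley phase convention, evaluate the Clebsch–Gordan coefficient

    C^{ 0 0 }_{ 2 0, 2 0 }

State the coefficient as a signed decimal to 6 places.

+0.447214  (= +√(1/5))

triangle: 4!·0!·0!/5! = 24/120
(j±m)!: 2!·2!·2!·2!·0!·0! = 16
prefactor² = (2J+1)·Δ·N² = 16/5
  k=2: +1/(2!·2!·0!·0!·0!·0!) = 1/4
Σ = 1/4  ⇒  CG² = 16/5·1/4² = 1/5
CG = +√(1/5) = +0.447214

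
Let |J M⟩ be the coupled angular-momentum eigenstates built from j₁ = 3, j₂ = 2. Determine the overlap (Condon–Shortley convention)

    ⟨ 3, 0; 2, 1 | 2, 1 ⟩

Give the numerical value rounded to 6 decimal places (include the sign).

j₁+j₂−J=3  J+j₁−j₂=3  J−j₁+j₂=1  j₁+j₂+J+1=8
(j₁±m₁, j₂±m₂, J±M) = (3,3,3,1,3,1)
P² = 81/14
sum k=2..3:
  [2] +1/4 = 1/4
  [3] −1/36 = -1/36
S = 2/9
C² = P²·S² = 2/7 ; C = +0.534522

+√(2/7) = +0.534522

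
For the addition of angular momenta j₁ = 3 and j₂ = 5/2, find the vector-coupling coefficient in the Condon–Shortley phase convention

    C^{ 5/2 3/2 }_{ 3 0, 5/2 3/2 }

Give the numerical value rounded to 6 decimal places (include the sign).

+√(7/30) ≈ +0.483046

triangle: 3!*3!*2!/9! = 72/362880
(j±m)!: 3!*3!*4!*1!*4!*1! = 20736
prefactor² = (2J+1)*Δ*N² = 864/35
  k=2: +1/(2!*1!*1!*2!*2!*0!) = 1/8
  k=3: −1/(3!*0!*0!*1!*3!*1!) = -1/36
Σ = 7/72  ⇒  CG² = 864/35*7/72² = 7/30
CG = +√(7/30) = +0.483046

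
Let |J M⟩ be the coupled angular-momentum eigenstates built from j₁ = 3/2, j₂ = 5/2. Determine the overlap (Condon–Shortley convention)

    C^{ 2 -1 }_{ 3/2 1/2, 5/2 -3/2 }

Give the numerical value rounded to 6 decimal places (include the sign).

√[5·2!1!3!/7! · 2!1!1!4!1!3!] = √(24/7)
  +(−1)^0/∏(0,2,1,1,0,2)! = 1/4  (running 1/4)
  +(−1)^1/∏(1,1,0,0,1,3)! = -1/6  (running 1/12)
⟨..|..⟩ = √(24/7)·(1/12) = +0.154303

+0.154303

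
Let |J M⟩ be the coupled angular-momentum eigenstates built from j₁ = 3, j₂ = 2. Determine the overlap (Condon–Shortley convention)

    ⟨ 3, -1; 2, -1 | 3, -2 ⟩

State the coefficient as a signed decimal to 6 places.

j₁+j₂−J=2  J+j₁−j₂=4  J−j₁+j₂=2  j₁+j₂+J+1=9
(j₁±m₁, j₂±m₂, J±M) = (2,4,1,3,1,5)
P² = 64
sum k=0..1:
  [0] +1/48 = 1/48
  [1] −1/12 = -1/12
S = -1/16
C² = P²·S² = 1/4 ; C = -0.500000

-0.500000  (= −√(1/4))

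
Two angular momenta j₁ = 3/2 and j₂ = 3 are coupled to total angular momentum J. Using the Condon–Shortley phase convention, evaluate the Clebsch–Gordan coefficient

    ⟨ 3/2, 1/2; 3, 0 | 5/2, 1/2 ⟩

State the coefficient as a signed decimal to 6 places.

√[6·2!1!4!/8! · 2!1!3!3!3!2!] = √(216/35)
  +(−1)^0/∏(0,2,1,3,0,1)! = 1/12  (running 1/12)
  +(−1)^1/∏(1,1,0,2,1,2)! = -1/4  (running -1/6)
⟨..|..⟩ = √(216/35)·(-1/6) = -0.414039

-0.414039  (= −√(6/35))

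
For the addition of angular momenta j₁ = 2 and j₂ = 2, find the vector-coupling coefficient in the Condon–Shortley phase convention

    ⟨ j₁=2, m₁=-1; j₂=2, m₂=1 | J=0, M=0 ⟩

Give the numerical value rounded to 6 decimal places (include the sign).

-0.447214  (= −√(1/5))

√[1·4!0!0!/5! · 1!3!3!1!0!0!] = √(36/5)
  +(−1)^3/∏(3,1,0,0,0,0)! = -1/6  (running -1/6)
⟨..|..⟩ = √(36/5)·(-1/6) = -0.447214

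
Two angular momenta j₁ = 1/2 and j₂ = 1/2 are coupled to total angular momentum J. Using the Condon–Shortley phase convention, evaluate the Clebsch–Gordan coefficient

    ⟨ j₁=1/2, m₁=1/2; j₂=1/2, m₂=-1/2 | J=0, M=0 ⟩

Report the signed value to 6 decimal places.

+√(1/2) = +0.707107

triangle: 1!×0!×0!/2! = 1/2
(j±m)!: 1!×0!×0!×1!×0!×0! = 1
prefactor² = (2J+1)×Δ×N² = 1/2
  k=0: +1/(0!×1!×0!×0!×0!×0!) = 1
Σ = 1  ⇒  CG² = 1/2×1² = 1/2
CG = +√(1/2) = +0.707107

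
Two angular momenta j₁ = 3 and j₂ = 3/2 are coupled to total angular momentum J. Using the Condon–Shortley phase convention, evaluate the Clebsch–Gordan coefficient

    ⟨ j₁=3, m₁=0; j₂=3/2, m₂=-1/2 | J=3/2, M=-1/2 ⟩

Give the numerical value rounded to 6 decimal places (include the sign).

triangle: 3!·3!·0!/7! = 36/5040
(j±m)!: 3!·3!·1!·2!·1!·2! = 144
prefactor² = (2J+1)·Δ·N² = 144/35
  k=1: −1/(1!·2!·2!·0!·1!·0!) = -1/4
Σ = -1/4  ⇒  CG² = 144/35·(-1/4)² = 9/35
CG = −√(9/35) = -0.507093

−√(9/35) ≈ -0.507093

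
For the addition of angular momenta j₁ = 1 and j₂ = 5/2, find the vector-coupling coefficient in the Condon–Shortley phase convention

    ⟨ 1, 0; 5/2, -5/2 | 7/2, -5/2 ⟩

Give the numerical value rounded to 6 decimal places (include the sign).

j₁+j₂−J=0  J+j₁−j₂=2  J−j₁+j₂=5  j₁+j₂+J+1=8
(j₁±m₁, j₂±m₂, J±M) = (1,1,0,5,1,6)
P² = 28800/7
sum k=0..0:
  [0] +1/120 = 1/120
S = 1/120
C² = P²·S² = 2/7 ; C = +0.534522

+0.534522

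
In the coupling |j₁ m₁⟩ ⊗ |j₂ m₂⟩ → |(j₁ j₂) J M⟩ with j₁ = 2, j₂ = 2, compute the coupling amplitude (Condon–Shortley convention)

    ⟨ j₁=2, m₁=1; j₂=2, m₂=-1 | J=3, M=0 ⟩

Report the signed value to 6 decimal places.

triangle: 1!·3!·3!/8! = 36/40320
(j±m)!: 3!·1!·1!·3!·3!·3! = 1296
prefactor² = (2J+1)·Δ·N² = 81/10
  k=0: +1/(0!·1!·1!·1!·2!·2!) = 1/4
  k=1: −1/(1!·0!·0!·0!·3!·3!) = -1/36
Σ = 2/9  ⇒  CG² = 81/10·2/9² = 2/5
CG = +√(2/5) = +0.632456

+√(2/5) = +0.632456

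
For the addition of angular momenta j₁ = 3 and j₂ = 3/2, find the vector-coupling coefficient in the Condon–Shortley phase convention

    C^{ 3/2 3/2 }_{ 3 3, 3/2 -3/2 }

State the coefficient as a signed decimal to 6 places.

triangle: 3!*3!*0!/7! = 36/5040
(j±m)!: 6!*0!*0!*3!*3!*0! = 25920
prefactor² = (2J+1)*Δ*N² = 5184/7
  k=0: +1/(0!*3!*0!*0!*3!*0!) = 1/36
Σ = 1/36  ⇒  CG² = 5184/7*1/36² = 4/7
CG = +√(4/7) = +0.755929

+√(4/7) = +0.755929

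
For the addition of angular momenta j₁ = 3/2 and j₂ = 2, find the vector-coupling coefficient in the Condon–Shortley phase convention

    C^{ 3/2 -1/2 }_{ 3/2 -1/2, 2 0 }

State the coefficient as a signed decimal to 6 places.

triangle: 2!×1!×2!/6! = 4/720
(j±m)!: 1!×2!×2!×2!×1!×2! = 16
prefactor² = (2J+1)×Δ×N² = 16/45
  k=1: −1/(1!×1!×1!×1!×0!×1!) = -1
  k=2: +1/(2!×0!×0!×0!×1!×2!) = 1/4
Σ = -3/4  ⇒  CG² = 16/45×(-3/4)² = 1/5
CG = −√(1/5) = -0.447214

−√(1/5) ≈ -0.447214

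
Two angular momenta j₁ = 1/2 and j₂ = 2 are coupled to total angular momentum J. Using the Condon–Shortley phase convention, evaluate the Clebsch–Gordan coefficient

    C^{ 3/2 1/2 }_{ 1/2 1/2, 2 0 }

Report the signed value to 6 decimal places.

+0.632456

j₁+j₂−J=1  J+j₁−j₂=0  J−j₁+j₂=3  j₁+j₂+J+1=5
(j₁±m₁, j₂±m₂, J±M) = (1,0,2,2,2,1)
P² = 8/5
sum k=0..0:
  [0] +1/2 = 1/2
S = 1/2
C² = P²·S² = 2/5 ; C = +0.632456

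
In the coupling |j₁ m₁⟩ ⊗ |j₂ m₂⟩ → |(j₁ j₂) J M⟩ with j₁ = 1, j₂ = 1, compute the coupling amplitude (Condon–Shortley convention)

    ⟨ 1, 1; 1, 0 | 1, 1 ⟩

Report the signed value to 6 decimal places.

j₁+j₂−J=1  J+j₁−j₂=1  J−j₁+j₂=1  j₁+j₂+J+1=4
(j₁±m₁, j₂±m₂, J±M) = (2,0,1,1,2,0)
P² = 1/2
sum k=0..0:
  [0] +1/1 = 1
S = 1
C² = P²·S² = 1/2 ; C = +0.707107

+√(1/2) ≈ +0.707107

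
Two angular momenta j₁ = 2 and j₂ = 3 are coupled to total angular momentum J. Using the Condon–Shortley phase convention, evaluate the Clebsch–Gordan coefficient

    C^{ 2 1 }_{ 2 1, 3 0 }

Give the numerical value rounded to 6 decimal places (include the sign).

−√(2/7) ≈ -0.534522

j₁+j₂−J=3  J+j₁−j₂=1  J−j₁+j₂=3  j₁+j₂+J+1=8
(j₁±m₁, j₂±m₂, J±M) = (3,1,3,3,3,1)
P² = 81/14
sum k=0..1:
  [0] +1/36 = 1/36
  [1] −1/4 = -1/4
S = -2/9
C² = P²·S² = 2/7 ; C = -0.534522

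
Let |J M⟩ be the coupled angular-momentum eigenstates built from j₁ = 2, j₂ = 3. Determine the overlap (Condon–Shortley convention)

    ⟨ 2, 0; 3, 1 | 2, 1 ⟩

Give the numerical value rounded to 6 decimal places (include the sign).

j₁+j₂−J=3  J+j₁−j₂=1  J−j₁+j₂=3  j₁+j₂+J+1=8
(j₁±m₁, j₂±m₂, J±M) = (2,2,4,2,3,1)
P² = 36/7
sum k=1..2:
  [1] −1/12 = -1/12
  [2] +1/4 = 1/4
S = 1/6
C² = P²·S² = 1/7 ; C = +0.377964

+0.377964  (= +√(1/7))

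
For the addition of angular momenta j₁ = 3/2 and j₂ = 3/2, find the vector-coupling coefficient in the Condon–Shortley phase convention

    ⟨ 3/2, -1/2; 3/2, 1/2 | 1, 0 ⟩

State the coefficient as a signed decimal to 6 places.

triangle: 2!×1!×1!/5! = 2/120
(j±m)!: 1!×2!×2!×1!×1!×1! = 4
prefactor² = (2J+1)×Δ×N² = 1/5
  k=1: −1/(1!×1!×1!×1!×0!×0!) = -1
  k=2: +1/(2!×0!×0!×0!×1!×1!) = 1/2
Σ = -1/2  ⇒  CG² = 1/5×(-1/2)² = 1/20
CG = −√(1/20) = -0.223607

−√(1/20) = -0.223607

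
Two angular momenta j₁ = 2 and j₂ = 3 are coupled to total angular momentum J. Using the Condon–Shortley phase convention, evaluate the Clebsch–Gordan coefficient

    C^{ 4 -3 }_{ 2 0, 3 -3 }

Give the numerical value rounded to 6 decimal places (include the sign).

+0.670820

j₁+j₂−J=1  J+j₁−j₂=3  J−j₁+j₂=5  j₁+j₂+J+1=10
(j₁±m₁, j₂±m₂, J±M) = (2,2,0,6,1,7)
P² = 25920
sum k=0..0:
  [0] +1/240 = 1/240
S = 1/240
C² = P²·S² = 9/20 ; C = +0.670820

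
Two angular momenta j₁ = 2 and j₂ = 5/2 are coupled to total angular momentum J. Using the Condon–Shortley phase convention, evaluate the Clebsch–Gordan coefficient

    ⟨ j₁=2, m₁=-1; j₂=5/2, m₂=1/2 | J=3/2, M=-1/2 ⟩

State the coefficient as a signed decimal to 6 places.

+0.487950

triangle: 3!×1!×2!/7! = 12/5040
(j±m)!: 1!×3!×3!×2!×1!×2! = 144
prefactor² = (2J+1)×Δ×N² = 48/35
  k=2: +1/(2!×1!×1!×1!×0!×1!) = 1/2
  k=3: −1/(3!×0!×0!×0!×1!×2!) = -1/12
Σ = 5/12  ⇒  CG² = 48/35×5/12² = 5/21
CG = +√(5/21) = +0.487950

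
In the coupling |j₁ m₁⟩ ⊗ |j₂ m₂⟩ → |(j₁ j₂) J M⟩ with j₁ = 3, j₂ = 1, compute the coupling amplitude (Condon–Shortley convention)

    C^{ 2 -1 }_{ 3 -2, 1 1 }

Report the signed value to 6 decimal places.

j₁+j₂−J=2  J+j₁−j₂=4  J−j₁+j₂=0  j₁+j₂+J+1=7
(j₁±m₁, j₂±m₂, J±M) = (1,5,2,0,1,3)
P² = 480/7
sum k=2..2:
  [2] +1/12 = 1/12
S = 1/12
C² = P²·S² = 10/21 ; C = +0.690066

+√(10/21) ≈ +0.690066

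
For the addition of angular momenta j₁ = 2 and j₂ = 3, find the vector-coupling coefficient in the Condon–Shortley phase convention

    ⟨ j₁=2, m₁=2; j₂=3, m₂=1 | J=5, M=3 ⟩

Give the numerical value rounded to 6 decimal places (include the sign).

+0.577350

triangle: 0!×4!×6!/11! = 17280/39916800
(j±m)!: 4!×0!×4!×2!×8!×2! = 92897280
prefactor² = (2J+1)×Δ×N² = 442368
  k=0: +1/(0!×0!×0!×4!×4!×2!) = 1/1152
Σ = 1/1152  ⇒  CG² = 442368×1/1152² = 1/3
CG = +√(1/3) = +0.577350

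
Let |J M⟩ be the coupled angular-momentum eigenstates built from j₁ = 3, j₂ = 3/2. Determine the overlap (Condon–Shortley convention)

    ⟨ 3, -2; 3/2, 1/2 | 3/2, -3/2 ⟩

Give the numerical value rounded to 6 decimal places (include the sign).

triangle: 3!·3!·0!/7! = 36/5040
(j±m)!: 1!·5!·2!·1!·0!·3! = 1440
prefactor² = (2J+1)·Δ·N² = 288/7
  k=2: +1/(2!·1!·3!·0!·0!·0!) = 1/12
Σ = 1/12  ⇒  CG² = 288/7·1/12² = 2/7
CG = +√(2/7) = +0.534522

+0.534522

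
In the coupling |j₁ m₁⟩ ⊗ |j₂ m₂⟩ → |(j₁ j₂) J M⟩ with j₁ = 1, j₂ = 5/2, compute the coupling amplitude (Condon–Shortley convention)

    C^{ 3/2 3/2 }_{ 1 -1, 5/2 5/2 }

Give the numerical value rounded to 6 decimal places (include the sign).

triangle: 2!*0!*3!/6! = 12/720
(j±m)!: 0!*2!*5!*0!*3!*0! = 1440
prefactor² = (2J+1)*Δ*N² = 96
  k=2: +1/(2!*0!*0!*3!*0!*0!) = 1/12
Σ = 1/12  ⇒  CG² = 96*1/12² = 2/3
CG = +√(2/3) = +0.816497

+√(2/3) ≈ +0.816497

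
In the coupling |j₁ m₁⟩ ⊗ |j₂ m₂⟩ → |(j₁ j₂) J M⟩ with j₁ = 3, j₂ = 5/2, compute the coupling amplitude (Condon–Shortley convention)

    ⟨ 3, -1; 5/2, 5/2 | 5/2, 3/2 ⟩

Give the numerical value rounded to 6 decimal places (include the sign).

√[6·3!3!2!/9! · 2!4!5!0!4!1!] = √(1152/7)
  +(−1)^3/∏(3,0,1,2,2,0)! = -1/24  (running -1/24)
⟨..|..⟩ = √(1152/7)·(-1/24) = -0.534522

−√(2/7) = -0.534522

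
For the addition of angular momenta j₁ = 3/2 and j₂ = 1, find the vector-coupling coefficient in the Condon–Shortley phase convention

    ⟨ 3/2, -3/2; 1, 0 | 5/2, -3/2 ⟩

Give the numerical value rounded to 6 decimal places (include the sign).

√[6·0!3!2!/6! · 0!3!1!1!1!4!] = √(72/5)
  +(−1)^0/∏(0,0,3,1,0,1)! = 1/6  (running 1/6)
⟨..|..⟩ = √(72/5)·(1/6) = +0.632456

+0.632456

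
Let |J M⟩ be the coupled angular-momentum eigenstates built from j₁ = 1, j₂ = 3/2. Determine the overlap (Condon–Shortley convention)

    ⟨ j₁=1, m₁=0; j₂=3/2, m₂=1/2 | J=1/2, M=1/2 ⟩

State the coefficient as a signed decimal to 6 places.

triangle: 2!*0!*1!/4! = 2/24
(j±m)!: 1!*1!*2!*1!*1!*0! = 2
prefactor² = (2J+1)*Δ*N² = 1/3
  k=1: −1/(1!*1!*0!*1!*0!*0!) = -1
Σ = -1  ⇒  CG² = 1/3*(-1)² = 1/3
CG = −√(1/3) = -0.577350

−√(1/3) ≈ -0.577350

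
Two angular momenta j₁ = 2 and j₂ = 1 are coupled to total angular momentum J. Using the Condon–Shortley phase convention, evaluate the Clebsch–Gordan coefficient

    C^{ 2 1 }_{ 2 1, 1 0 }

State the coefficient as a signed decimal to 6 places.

+√(1/6) ≈ +0.408248

triangle: 1!×3!×1!/6! = 6/720
(j±m)!: 3!×1!×1!×1!×3!×1! = 36
prefactor² = (2J+1)×Δ×N² = 3/2
  k=0: +1/(0!×1!×1!×1!×2!×0!) = 1/2
  k=1: −1/(1!×0!×0!×0!×3!×1!) = -1/6
Σ = 1/3  ⇒  CG² = 3/2×1/3² = 1/6
CG = +√(1/6) = +0.408248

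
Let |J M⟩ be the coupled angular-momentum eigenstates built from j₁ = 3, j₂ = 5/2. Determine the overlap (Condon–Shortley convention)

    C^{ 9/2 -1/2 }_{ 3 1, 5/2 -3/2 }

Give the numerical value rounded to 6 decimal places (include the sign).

j₁+j₂−J=1  J+j₁−j₂=5  J−j₁+j₂=4  j₁+j₂+J+1=11
(j₁±m₁, j₂±m₂, J±M) = (4,2,1,4,4,5)
P² = 184320/77
sum k=0..1:
  [0] +1/72 = 1/72
  [1] −1/576 = -1/576
S = 7/576
C² = P²·S² = 35/99 ; C = +0.594588

+√(35/99) ≈ +0.594588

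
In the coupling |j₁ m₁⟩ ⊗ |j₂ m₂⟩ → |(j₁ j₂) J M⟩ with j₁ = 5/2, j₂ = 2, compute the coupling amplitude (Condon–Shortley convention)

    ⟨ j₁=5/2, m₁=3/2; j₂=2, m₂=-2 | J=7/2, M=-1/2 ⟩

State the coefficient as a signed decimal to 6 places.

+0.450749  (= +√(64/315))

√[8·1!4!3!/9! · 4!1!0!4!3!4!] = √(9216/35)
  +(−1)^0/∏(0,1,1,0,3,3)! = 1/36  (running 1/36)
⟨..|..⟩ = √(9216/35)·(1/36) = +0.450749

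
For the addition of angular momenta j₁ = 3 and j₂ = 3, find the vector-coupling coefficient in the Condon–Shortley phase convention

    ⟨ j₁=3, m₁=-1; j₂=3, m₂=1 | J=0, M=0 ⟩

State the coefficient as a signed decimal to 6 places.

+0.377964

triangle: 6!*0!*0!/7! = 720/5040
(j±m)!: 2!*4!*4!*2!*0!*0! = 2304
prefactor² = (2J+1)*Δ*N² = 2304/7
  k=4: +1/(4!*2!*0!*0!*0!*0!) = 1/48
Σ = 1/48  ⇒  CG² = 2304/7*1/48² = 1/7
CG = +√(1/7) = +0.377964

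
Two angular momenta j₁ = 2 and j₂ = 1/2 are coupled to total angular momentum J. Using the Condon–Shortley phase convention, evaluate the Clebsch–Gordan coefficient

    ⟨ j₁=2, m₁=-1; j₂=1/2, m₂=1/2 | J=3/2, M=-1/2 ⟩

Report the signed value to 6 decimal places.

−√(3/5) = -0.774597

triangle: 1!*3!*0!/5! = 6/120
(j±m)!: 1!*3!*1!*0!*1!*2! = 12
prefactor² = (2J+1)*Δ*N² = 12/5
  k=1: −1/(1!*0!*2!*0!*1!*0!) = -1/2
Σ = -1/2  ⇒  CG² = 12/5*(-1/2)² = 3/5
CG = −√(3/5) = -0.774597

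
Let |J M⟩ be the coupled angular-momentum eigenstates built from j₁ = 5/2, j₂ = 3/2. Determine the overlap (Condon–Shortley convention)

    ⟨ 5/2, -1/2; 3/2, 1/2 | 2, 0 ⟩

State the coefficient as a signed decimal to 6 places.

j₁+j₂−J=2  J+j₁−j₂=3  J−j₁+j₂=1  j₁+j₂+J+1=7
(j₁±m₁, j₂±m₂, J±M) = (2,3,2,1,2,2)
P² = 8/7
sum k=1..2:
  [1] −1/2 = -1/2
  [2] +1/4 = 1/4
S = -1/4
C² = P²·S² = 1/14 ; C = -0.267261

-0.267261  (= −√(1/14))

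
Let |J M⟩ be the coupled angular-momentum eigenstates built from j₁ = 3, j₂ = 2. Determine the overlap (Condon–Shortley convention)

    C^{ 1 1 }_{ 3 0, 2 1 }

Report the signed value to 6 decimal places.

-0.292770  (= −√(3/35))

j₁+j₂−J=4  J+j₁−j₂=2  J−j₁+j₂=0  j₁+j₂+J+1=7
(j₁±m₁, j₂±m₂, J±M) = (3,3,3,1,2,0)
P² = 432/35
sum k=3..3:
  [3] −1/12 = -1/12
S = -1/12
C² = P²·S² = 3/35 ; C = -0.292770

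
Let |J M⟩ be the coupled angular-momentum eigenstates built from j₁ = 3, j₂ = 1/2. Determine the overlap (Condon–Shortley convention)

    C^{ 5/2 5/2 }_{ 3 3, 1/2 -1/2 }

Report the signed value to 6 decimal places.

triangle: 1!×5!×0!/7! = 120/5040
(j±m)!: 6!×0!×0!×1!×5!×0! = 86400
prefactor² = (2J+1)×Δ×N² = 86400/7
  k=0: +1/(0!×1!×0!×0!×5!×0!) = 1/120
Σ = 1/120  ⇒  CG² = 86400/7×1/120² = 6/7
CG = +√(6/7) = +0.925820

+0.925820  (= +√(6/7))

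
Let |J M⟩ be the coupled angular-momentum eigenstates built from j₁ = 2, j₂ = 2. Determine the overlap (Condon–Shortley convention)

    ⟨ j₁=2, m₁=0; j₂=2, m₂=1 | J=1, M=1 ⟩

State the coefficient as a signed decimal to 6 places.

+0.547723

triangle: 3!·1!·1!/6! = 6/720
(j±m)!: 2!·2!·3!·1!·2!·0! = 48
prefactor² = (2J+1)·Δ·N² = 6/5
  k=2: +1/(2!·1!·0!·1!·1!·0!) = 1/2
Σ = 1/2  ⇒  CG² = 6/5·1/2² = 3/10
CG = +√(3/10) = +0.547723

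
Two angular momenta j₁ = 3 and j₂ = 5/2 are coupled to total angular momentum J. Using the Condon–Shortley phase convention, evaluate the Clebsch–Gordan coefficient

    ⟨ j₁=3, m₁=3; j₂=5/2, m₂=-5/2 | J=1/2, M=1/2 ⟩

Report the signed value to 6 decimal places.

triangle: 5!×1!×0!/7! = 120/5040
(j±m)!: 6!×0!×0!×5!×1!×0! = 86400
prefactor² = (2J+1)×Δ×N² = 28800/7
  k=0: +1/(0!×5!×0!×0!×1!×0!) = 1/120
Σ = 1/120  ⇒  CG² = 28800/7×1/120² = 2/7
CG = +√(2/7) = +0.534522

+√(2/7) ≈ +0.534522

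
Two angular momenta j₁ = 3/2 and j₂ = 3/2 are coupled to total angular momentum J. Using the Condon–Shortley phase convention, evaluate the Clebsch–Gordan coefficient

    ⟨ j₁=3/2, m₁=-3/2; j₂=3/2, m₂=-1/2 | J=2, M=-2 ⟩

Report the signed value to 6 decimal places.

triangle: 1!*2!*2!/6! = 4/720
(j±m)!: 0!*3!*1!*2!*0!*4! = 288
prefactor² = (2J+1)*Δ*N² = 8
  k=1: −1/(1!*0!*2!*0!*0!*2!) = -1/4
Σ = -1/4  ⇒  CG² = 8*(-1/4)² = 1/2
CG = −√(1/2) = -0.707107

−√(1/2) ≈ -0.707107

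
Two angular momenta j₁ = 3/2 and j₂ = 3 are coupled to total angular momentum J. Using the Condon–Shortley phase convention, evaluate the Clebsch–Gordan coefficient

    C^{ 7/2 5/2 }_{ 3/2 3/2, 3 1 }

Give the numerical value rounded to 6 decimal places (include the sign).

j₁+j₂−J=1  J+j₁−j₂=2  J−j₁+j₂=5  j₁+j₂+J+1=9
(j₁±m₁, j₂±m₂, J±M) = (3,0,4,2,6,1)
P² = 7680/7
sum k=0..0:
  [0] +1/48 = 1/48
S = 1/48
C² = P²·S² = 10/21 ; C = +0.690066

+0.690066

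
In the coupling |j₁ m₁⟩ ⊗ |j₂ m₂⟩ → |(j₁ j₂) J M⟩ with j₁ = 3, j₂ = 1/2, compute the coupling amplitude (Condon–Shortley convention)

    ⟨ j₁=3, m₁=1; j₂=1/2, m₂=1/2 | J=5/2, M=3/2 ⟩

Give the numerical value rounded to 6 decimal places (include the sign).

-0.534522

triangle: 1!*5!*0!/7! = 120/5040
(j±m)!: 4!*2!*1!*0!*4!*1! = 1152
prefactor² = (2J+1)*Δ*N² = 1152/7
  k=1: −1/(1!*0!*1!*0!*4!*0!) = -1/24
Σ = -1/24  ⇒  CG² = 1152/7*(-1/24)² = 2/7
CG = −√(2/7) = -0.534522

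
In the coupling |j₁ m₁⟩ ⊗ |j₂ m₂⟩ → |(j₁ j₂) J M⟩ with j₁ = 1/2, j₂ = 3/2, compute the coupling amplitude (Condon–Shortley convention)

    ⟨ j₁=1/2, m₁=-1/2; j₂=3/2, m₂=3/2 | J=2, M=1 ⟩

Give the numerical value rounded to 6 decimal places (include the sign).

+0.500000

j₁+j₂−J=0  J+j₁−j₂=1  J−j₁+j₂=3  j₁+j₂+J+1=5
(j₁±m₁, j₂±m₂, J±M) = (0,1,3,0,3,1)
P² = 9
sum k=0..0:
  [0] +1/6 = 1/6
S = 1/6
C² = P²·S² = 1/4 ; C = +0.500000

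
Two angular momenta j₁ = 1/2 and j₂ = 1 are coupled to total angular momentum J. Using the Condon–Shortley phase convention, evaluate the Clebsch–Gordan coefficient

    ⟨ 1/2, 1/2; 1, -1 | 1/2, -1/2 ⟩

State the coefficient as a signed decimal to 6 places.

√[2·1!0!1!/3! · 1!0!0!2!0!1!] = √(2/3)
  +(−1)^0/∏(0,1,0,0,0,1)! = 1  (running 1)
⟨..|..⟩ = √(2/3)·(1) = +0.816497

+√(2/3) = +0.816497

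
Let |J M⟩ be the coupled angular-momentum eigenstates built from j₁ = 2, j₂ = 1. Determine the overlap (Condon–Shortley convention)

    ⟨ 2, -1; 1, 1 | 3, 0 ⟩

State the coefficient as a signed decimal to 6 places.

triangle: 0!×4!×2!/7! = 48/5040
(j±m)!: 1!×3!×2!×0!×3!×3! = 432
prefactor² = (2J+1)×Δ×N² = 144/5
  k=0: +1/(0!×0!×3!×2!×1!×0!) = 1/12
Σ = 1/12  ⇒  CG² = 144/5×1/12² = 1/5
CG = +√(1/5) = +0.447214

+√(1/5) ≈ +0.447214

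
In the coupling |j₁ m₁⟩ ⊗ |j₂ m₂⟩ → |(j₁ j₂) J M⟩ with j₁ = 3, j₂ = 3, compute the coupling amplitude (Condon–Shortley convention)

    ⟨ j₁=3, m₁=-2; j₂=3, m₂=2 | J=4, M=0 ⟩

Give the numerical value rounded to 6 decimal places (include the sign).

triangle: 2!*4!*4!/11! = 1152/39916800
(j±m)!: 1!*5!*5!*1!*4!*4! = 8294400
prefactor² = (2J+1)*Δ*N² = 165888/77
  k=1: −1/(1!*1!*4!*4!*0!*0!) = -1/576
  k=2: +1/(2!*0!*3!*3!*1!*1!) = 1/72
Σ = 7/576  ⇒  CG² = 165888/77*7/576² = 7/22
CG = +√(7/22) = +0.564076

+0.564076  (= +√(7/22))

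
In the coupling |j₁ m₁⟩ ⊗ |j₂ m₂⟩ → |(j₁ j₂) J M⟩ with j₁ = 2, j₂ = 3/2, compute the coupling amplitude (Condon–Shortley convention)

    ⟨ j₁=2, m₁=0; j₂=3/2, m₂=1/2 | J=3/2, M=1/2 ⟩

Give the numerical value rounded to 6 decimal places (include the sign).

triangle: 2!×2!×1!/6! = 4/720
(j±m)!: 2!×2!×2!×1!×2!×1! = 16
prefactor² = (2J+1)×Δ×N² = 16/45
  k=1: −1/(1!×1!×1!×1!×1!×0!) = -1
  k=2: +1/(2!×0!×0!×0!×2!×1!) = 1/4
Σ = -3/4  ⇒  CG² = 16/45×(-3/4)² = 1/5
CG = −√(1/5) = -0.447214

-0.447214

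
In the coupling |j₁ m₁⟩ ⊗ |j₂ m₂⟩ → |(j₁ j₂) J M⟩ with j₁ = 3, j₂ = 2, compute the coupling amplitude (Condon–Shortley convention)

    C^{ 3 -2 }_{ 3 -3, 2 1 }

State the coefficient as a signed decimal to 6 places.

triangle: 2!*4!*2!/9! = 96/362880
(j±m)!: 0!*6!*3!*1!*1!*5! = 518400
prefactor² = (2J+1)*Δ*N² = 960
  k=2: +1/(2!*0!*4!*1!*0!*1!) = 1/48
Σ = 1/48  ⇒  CG² = 960*1/48² = 5/12
CG = +√(5/12) = +0.645497

+0.645497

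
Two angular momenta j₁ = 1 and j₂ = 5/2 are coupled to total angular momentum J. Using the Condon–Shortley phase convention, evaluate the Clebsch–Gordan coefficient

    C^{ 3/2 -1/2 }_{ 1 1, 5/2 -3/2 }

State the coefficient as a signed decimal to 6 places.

+0.632456  (= +√(2/5))

j₁+j₂−J=2  J+j₁−j₂=0  J−j₁+j₂=3  j₁+j₂+J+1=6
(j₁±m₁, j₂±m₂, J±M) = (2,0,1,4,1,2)
P² = 32/5
sum k=0..0:
  [0] +1/4 = 1/4
S = 1/4
C² = P²·S² = 2/5 ; C = +0.632456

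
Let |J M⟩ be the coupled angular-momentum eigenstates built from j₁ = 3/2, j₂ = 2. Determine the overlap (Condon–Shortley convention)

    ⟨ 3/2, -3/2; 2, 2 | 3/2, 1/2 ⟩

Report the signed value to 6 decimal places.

triangle: 2!*1!*2!/6! = 4/720
(j±m)!: 0!*3!*4!*0!*2!*1! = 288
prefactor² = (2J+1)*Δ*N² = 32/5
  k=2: +1/(2!*0!*1!*2!*0!*0!) = 1/4
Σ = 1/4  ⇒  CG² = 32/5*1/4² = 2/5
CG = +√(2/5) = +0.632456

+0.632456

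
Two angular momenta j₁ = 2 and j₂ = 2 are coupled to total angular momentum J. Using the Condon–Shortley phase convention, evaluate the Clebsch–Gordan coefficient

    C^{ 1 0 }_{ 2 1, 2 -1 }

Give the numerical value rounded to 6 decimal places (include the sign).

−√(1/10) ≈ -0.316228

√[3·3!1!1!/6! · 3!1!1!3!1!1!] = √(9/10)
  +(−1)^0/∏(0,3,1,1,0,0)! = 1/6  (running 1/6)
  +(−1)^1/∏(1,2,0,0,1,1)! = -1/2  (running -1/3)
⟨..|..⟩ = √(9/10)·(-1/3) = -0.316228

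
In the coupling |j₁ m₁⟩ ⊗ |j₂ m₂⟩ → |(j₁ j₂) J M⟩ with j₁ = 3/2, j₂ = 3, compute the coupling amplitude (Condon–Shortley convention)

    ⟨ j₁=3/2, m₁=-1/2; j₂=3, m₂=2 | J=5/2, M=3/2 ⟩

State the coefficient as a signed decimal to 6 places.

triangle: 2!×1!×4!/8! = 48/40320
(j±m)!: 1!×2!×5!×1!×4!×1! = 5760
prefactor² = (2J+1)×Δ×N² = 288/7
  k=1: −1/(1!×1!×1!×4!×0!×0!) = -1/24
  k=2: +1/(2!×0!×0!×3!×1!×1!) = 1/12
Σ = 1/24  ⇒  CG² = 288/7×1/24² = 1/14
CG = +√(1/14) = +0.267261

+√(1/14) = +0.267261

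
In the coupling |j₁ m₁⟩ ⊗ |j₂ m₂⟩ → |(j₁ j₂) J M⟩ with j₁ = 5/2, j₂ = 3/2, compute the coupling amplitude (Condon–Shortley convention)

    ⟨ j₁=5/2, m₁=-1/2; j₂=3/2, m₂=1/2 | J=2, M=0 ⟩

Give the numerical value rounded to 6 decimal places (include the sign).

j₁+j₂−J=2  J+j₁−j₂=3  J−j₁+j₂=1  j₁+j₂+J+1=7
(j₁±m₁, j₂±m₂, J±M) = (2,3,2,1,2,2)
P² = 8/7
sum k=1..2:
  [1] −1/2 = -1/2
  [2] +1/4 = 1/4
S = -1/4
C² = P²·S² = 1/14 ; C = -0.267261

-0.267261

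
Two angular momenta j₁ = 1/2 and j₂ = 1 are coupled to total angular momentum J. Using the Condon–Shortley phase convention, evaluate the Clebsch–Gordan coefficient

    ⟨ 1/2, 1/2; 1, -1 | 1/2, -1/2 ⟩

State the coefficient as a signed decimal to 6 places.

triangle: 1!×0!×1!/3! = 1/6
(j±m)!: 1!×0!×0!×2!×0!×1! = 2
prefactor² = (2J+1)×Δ×N² = 2/3
  k=0: +1/(0!×1!×0!×0!×0!×1!) = 1
Σ = 1  ⇒  CG² = 2/3×1² = 2/3
CG = +√(2/3) = +0.816497

+√(2/3) = +0.816497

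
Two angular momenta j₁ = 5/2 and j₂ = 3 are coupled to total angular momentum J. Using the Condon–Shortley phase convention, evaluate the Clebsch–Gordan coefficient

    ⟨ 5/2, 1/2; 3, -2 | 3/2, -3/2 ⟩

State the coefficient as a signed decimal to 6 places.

triangle: 4!·1!·2!/8! = 48/40320
(j±m)!: 3!·2!·1!·5!·0!·3! = 8640
prefactor² = (2J+1)·Δ·N² = 288/7
  k=1: −1/(1!·3!·1!·0!·0!·2!) = -1/12
Σ = -1/12  ⇒  CG² = 288/7·(-1/12)² = 2/7
CG = −√(2/7) = -0.534522

-0.534522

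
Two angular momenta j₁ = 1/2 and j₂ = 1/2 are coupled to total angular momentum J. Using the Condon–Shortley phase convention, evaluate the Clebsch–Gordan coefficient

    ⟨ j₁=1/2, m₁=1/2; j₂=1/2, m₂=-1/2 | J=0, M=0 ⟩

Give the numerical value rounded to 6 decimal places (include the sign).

+√(1/2) = +0.707107

√[1·1!0!0!/2! · 1!0!0!1!0!0!] = √(1/2)
  +(−1)^0/∏(0,1,0,0,0,0)! = 1  (running 1)
⟨..|..⟩ = √(1/2)·(1) = +0.707107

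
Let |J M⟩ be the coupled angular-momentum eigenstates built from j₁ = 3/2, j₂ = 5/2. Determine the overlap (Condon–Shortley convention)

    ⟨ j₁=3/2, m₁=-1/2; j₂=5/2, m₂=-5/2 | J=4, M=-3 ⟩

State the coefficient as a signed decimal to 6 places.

+0.612372  (= +√(3/8))

j₁+j₂−J=0  J+j₁−j₂=3  J−j₁+j₂=5  j₁+j₂+J+1=9
(j₁±m₁, j₂±m₂, J±M) = (1,2,0,5,1,7)
P² = 21600
sum k=0..0:
  [0] +1/240 = 1/240
S = 1/240
C² = P²·S² = 3/8 ; C = +0.612372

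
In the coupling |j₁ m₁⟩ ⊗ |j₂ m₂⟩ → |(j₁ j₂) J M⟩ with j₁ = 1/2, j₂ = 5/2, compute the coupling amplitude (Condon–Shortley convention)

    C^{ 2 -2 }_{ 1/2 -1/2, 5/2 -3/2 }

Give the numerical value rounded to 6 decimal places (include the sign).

j₁+j₂−J=1  J+j₁−j₂=0  J−j₁+j₂=4  j₁+j₂+J+1=6
(j₁±m₁, j₂±m₂, J±M) = (0,1,1,4,0,4)
P² = 96
sum k=1..1:
  [1] −1/24 = -1/24
S = -1/24
C² = P²·S² = 1/6 ; C = -0.408248

-0.408248  (= −√(1/6))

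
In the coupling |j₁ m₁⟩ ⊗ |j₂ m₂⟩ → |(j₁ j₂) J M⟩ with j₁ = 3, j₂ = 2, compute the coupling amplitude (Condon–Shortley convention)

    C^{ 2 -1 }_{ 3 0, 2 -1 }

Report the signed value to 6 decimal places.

j₁+j₂−J=3  J+j₁−j₂=3  J−j₁+j₂=1  j₁+j₂+J+1=8
(j₁±m₁, j₂±m₂, J±M) = (3,3,1,3,1,3)
P² = 81/14
sum k=0..1:
  [0] +1/36 = 1/36
  [1] −1/4 = -1/4
S = -2/9
C² = P²·S² = 2/7 ; C = -0.534522

-0.534522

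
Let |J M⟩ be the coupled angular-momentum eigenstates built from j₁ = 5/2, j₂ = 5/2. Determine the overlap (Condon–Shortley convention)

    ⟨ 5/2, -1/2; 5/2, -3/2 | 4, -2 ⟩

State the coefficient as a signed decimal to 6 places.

√[9·1!4!4!/10! · 2!3!1!4!2!6!] = √(20736/35)
  +(−1)^0/∏(0,1,3,1,1,3)! = 1/36  (running 1/36)
  +(−1)^1/∏(1,0,2,0,2,4)! = -1/96  (running 5/288)
⟨..|..⟩ = √(20736/35)·(5/288) = +0.422577

+√(5/28) ≈ +0.422577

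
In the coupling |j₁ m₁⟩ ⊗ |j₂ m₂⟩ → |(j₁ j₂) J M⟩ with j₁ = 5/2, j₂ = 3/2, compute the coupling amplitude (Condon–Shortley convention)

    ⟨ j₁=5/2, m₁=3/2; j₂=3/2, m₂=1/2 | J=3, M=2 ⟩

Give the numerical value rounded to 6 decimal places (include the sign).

triangle: 1!×4!×2!/8! = 48/40320
(j±m)!: 4!×1!×2!×1!×5!×1! = 5760
prefactor² = (2J+1)×Δ×N² = 48
  k=0: +1/(0!×1!×1!×2!×3!×0!) = 1/12
  k=1: −1/(1!×0!×0!×1!×4!×1!) = -1/24
Σ = 1/24  ⇒  CG² = 48×1/24² = 1/12
CG = +√(1/12) = +0.288675

+√(1/12) = +0.288675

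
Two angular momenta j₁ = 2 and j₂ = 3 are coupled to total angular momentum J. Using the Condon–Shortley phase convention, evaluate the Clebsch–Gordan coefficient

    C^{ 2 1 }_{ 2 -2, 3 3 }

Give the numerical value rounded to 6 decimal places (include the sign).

triangle: 3!*1!*3!/8! = 36/40320
(j±m)!: 0!*4!*6!*0!*3!*1! = 103680
prefactor² = (2J+1)*Δ*N² = 3240/7
  k=3: −1/(3!*0!*1!*3!*0!*0!) = -1/36
Σ = -1/36  ⇒  CG² = 3240/7*(-1/36)² = 5/14
CG = −√(5/14) = -0.597614

−√(5/14) ≈ -0.597614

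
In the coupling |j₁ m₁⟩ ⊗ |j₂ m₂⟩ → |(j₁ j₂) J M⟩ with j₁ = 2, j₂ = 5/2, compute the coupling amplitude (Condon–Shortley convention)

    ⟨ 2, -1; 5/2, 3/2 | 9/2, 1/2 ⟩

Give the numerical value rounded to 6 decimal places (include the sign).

triangle: 0!*4!*5!/10! = 2880/3628800
(j±m)!: 1!*3!*4!*1!*5!*4! = 414720
prefactor² = (2J+1)*Δ*N² = 23040/7
  k=0: +1/(0!*0!*3!*4!*1!*1!) = 1/144
Σ = 1/144  ⇒  CG² = 23040/7*1/144² = 10/63
CG = +√(10/63) = +0.398410

+0.398410  (= +√(10/63))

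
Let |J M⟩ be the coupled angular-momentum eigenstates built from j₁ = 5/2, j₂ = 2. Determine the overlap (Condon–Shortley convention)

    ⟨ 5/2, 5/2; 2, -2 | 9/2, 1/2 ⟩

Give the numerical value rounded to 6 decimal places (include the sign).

+0.089087  (= +√(1/126))

√[10·0!5!4!/10! · 5!0!0!4!5!4!] = √(460800/7)
  +(−1)^0/∏(0,0,0,0,5,4)! = 1/2880  (running 1/2880)
⟨..|..⟩ = √(460800/7)·(1/2880) = +0.089087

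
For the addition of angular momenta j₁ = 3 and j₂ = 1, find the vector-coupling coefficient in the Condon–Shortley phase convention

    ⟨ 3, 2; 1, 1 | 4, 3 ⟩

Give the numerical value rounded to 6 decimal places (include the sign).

+0.866025

triangle: 0!·6!·2!/9! = 1440/362880
(j±m)!: 5!·1!·2!·0!·7!·1! = 1209600
prefactor² = (2J+1)·Δ·N² = 43200
  k=0: +1/(0!·0!·1!·2!·5!·0!) = 1/240
Σ = 1/240  ⇒  CG² = 43200·1/240² = 3/4
CG = +√(3/4) = +0.866025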